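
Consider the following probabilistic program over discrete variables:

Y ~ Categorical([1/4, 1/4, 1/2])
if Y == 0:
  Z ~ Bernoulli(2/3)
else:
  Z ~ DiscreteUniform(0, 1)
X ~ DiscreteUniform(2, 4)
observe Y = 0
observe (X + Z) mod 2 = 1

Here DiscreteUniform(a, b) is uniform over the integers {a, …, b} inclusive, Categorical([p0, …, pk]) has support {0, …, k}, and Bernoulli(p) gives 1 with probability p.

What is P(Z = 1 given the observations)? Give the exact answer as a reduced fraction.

P(Z = 1 | obs) = 4/5

Enumerate traces; 3 have nonzero weight after conditioning:
  (Y=0, Z=0, X=3) weight 1/36
  (Y=0, Z=1, X=2) weight 1/18
  (Y=0, Z=1, X=4) weight 1/18
Group by Z:
  weight(Z=0) = 1/36
  weight(Z=1) = 1/9
Total weight = 1/36 + 1/9 = 5/36
P(Z=0 | obs) = 1/36 / 5/36 = 1/5
P(Z=1 | obs) = 1/9 / 5/36 = 4/5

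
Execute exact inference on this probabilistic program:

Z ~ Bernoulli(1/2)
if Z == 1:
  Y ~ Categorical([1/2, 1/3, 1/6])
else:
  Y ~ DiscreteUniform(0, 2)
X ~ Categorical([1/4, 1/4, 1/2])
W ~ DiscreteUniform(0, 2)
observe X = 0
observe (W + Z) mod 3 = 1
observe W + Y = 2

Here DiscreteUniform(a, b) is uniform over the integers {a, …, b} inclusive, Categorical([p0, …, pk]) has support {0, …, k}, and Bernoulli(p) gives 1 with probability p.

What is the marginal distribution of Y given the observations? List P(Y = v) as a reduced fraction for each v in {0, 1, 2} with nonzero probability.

P(Y=1) = 2/3, P(Y=2) = 1/3

Enumerate traces; 2 have nonzero weight after conditioning:
  (Z=0, Y=1, X=0, W=1) weight 1/72
  (Z=1, Y=2, X=0, W=0) weight 1/144
Group by Y:
  weight(Y=1) = 1/72
  weight(Y=2) = 1/144
Total weight = 1/72 + 1/144 = 1/48
P(Y=1 | obs) = 1/72 / 1/48 = 2/3
P(Y=2 | obs) = 1/144 / 1/48 = 1/3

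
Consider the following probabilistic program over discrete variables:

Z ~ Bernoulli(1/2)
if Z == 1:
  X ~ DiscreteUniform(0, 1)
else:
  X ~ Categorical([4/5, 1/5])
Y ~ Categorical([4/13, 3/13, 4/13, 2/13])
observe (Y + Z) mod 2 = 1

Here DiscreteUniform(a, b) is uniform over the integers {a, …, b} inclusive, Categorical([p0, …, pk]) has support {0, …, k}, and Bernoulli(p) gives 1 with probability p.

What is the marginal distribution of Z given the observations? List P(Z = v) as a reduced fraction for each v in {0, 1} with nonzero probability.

Enumerate traces; 8 have nonzero weight after conditioning:
  (Z=0, X=0, Y=1) weight 6/65
  (Z=0, X=0, Y=3) weight 4/65
  (Z=0, X=1, Y=1) weight 3/130
  (Z=0, X=1, Y=3) weight 1/65
  (Z=1, X=0, Y=0) weight 1/13
  (Z=1, X=0, Y=2) weight 1/13
  (Z=1, X=1, Y=0) weight 1/13
  (Z=1, X=1, Y=2) weight 1/13
Group by Z:
  weight(Z=0) = 5/26
  weight(Z=1) = 4/13
Total weight = 5/26 + 4/13 = 1/2
P(Z=0 | obs) = 5/26 / 1/2 = 5/13
P(Z=1 | obs) = 4/13 / 1/2 = 8/13

P(Z=0) = 5/13, P(Z=1) = 8/13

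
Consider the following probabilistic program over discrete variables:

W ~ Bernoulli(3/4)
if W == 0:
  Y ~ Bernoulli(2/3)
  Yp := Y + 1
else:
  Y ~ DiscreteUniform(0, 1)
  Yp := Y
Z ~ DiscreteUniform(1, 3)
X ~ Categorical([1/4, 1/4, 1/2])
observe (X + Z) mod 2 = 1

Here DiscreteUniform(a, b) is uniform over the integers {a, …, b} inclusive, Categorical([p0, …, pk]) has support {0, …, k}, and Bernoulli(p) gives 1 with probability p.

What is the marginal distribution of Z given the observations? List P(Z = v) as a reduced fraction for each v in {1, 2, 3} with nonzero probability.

P(Z=1) = 3/7, P(Z=2) = 1/7, P(Z=3) = 3/7

Enumerate traces; 20 have nonzero weight after conditioning:
  (W=0, Y=0, Z=1, X=0) weight 1/144
  (W=0, Y=0, Z=1, X=2) weight 1/72
  (W=0, Y=0, Z=2, X=1) weight 1/144
  (W=0, Y=0, Z=3, X=0) weight 1/144
  (W=0, Y=0, Z=3, X=2) weight 1/72
  (W=0, Y=1, Z=1, X=0) weight 1/72
  (W=0, Y=1, Z=1, X=2) weight 1/36
  (W=0, Y=1, Z=2, X=1) weight 1/72
  … 12 more
Group by Z:
  weight(Z=1) = 1/4
  weight(Z=2) = 1/12
  weight(Z=3) = 1/4
Total weight = 1/4 + 1/12 + 1/4 = 7/12
P(Z=1 | obs) = 1/4 / 7/12 = 3/7
P(Z=2 | obs) = 1/12 / 7/12 = 1/7
P(Z=3 | obs) = 1/4 / 7/12 = 3/7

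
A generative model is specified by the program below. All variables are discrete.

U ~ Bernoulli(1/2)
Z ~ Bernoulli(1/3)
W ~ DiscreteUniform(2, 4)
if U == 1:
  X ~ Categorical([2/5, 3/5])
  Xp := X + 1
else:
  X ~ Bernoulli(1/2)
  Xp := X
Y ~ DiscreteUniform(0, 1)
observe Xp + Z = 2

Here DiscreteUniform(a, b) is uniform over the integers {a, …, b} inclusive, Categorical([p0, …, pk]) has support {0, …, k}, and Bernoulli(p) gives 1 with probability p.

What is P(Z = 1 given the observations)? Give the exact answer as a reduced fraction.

Enumerate traces; 18 have nonzero weight after conditioning:
  (U=0, Z=1, W=2, X=1, Y=0) weight 1/72
  (U=0, Z=1, W=2, X=1, Y=1) weight 1/72
  (U=0, Z=1, W=3, X=1, Y=0) weight 1/72
  (U=0, Z=1, W=3, X=1, Y=1) weight 1/72
  (U=0, Z=1, W=4, X=1, Y=0) weight 1/72
  (U=0, Z=1, W=4, X=1, Y=1) weight 1/72
  (U=1, Z=0, W=2, X=1, Y=0) weight 1/30
  (U=1, Z=0, W=2, X=1, Y=1) weight 1/30
  … 10 more
Group by Z:
  weight(Z=0) = 1/5
  weight(Z=1) = 3/20
Total weight = 1/5 + 3/20 = 7/20
P(Z=0 | obs) = 1/5 / 7/20 = 4/7
P(Z=1 | obs) = 3/20 / 7/20 = 3/7

P(Z = 1 | obs) = 3/7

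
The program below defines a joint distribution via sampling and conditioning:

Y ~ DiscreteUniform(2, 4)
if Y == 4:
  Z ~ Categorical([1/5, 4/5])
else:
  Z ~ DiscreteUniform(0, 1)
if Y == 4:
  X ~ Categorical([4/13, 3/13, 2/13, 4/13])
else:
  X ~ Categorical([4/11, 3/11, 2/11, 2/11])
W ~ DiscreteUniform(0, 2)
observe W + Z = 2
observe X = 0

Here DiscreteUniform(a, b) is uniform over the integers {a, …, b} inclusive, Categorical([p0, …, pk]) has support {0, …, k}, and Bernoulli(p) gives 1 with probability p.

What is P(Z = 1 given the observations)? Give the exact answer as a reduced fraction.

Enumerate traces; 6 have nonzero weight after conditioning:
  (Y=2, Z=0, X=0, W=2) weight 2/99
  (Y=2, Z=1, X=0, W=1) weight 2/99
  (Y=3, Z=0, X=0, W=2) weight 2/99
  (Y=3, Z=1, X=0, W=1) weight 2/99
  (Y=4, Z=0, X=0, W=2) weight 4/585
  (Y=4, Z=1, X=0, W=1) weight 16/585
Group by Z:
  weight(Z=0) = 304/6435
  weight(Z=1) = 436/6435
Total weight = 304/6435 + 436/6435 = 148/1287
P(Z=0 | obs) = 304/6435 / 148/1287 = 76/185
P(Z=1 | obs) = 436/6435 / 148/1287 = 109/185

P(Z = 1 | obs) = 109/185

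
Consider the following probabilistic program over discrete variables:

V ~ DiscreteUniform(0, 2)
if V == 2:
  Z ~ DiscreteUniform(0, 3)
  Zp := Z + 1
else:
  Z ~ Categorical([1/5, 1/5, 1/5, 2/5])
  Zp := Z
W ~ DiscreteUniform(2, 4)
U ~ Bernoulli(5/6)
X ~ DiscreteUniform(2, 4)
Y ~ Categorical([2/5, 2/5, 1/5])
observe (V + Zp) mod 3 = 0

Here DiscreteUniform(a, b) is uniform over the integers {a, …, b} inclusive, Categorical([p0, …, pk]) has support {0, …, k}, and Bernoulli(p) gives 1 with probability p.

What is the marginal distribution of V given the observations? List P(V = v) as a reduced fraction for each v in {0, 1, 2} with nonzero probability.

Enumerate traces; 270 have nonzero weight after conditioning:
  (V=0, Z=0, W=2, U=0, X=2, Y=0) weight 1/2025
  (V=0, Z=0, W=2, U=0, X=2, Y=1) weight 1/2025
  (V=0, Z=0, W=2, U=0, X=2, Y=2) weight 1/4050
  (V=0, Z=0, W=2, U=0, X=3, Y=0) weight 1/2025
  (V=0, Z=0, W=2, U=0, X=3, Y=1) weight 1/2025
  (V=0, Z=0, W=2, U=0, X=3, Y=2) weight 1/4050
  (V=0, Z=0, W=2, U=0, X=4, Y=0) weight 1/2025
  (V=0, Z=0, W=2, U=0, X=4, Y=1) weight 1/2025
  (V=1, Z=2, W=2, U=0, X=2, Y=0) weight 1/2025
  (V=2, Z=0, W=2, U=0, X=2, Y=0) weight 1/1620
  … 260 more
Group by V:
  weight(V=0) = 1/5
  weight(V=1) = 1/15
  weight(V=2) = 1/6
Total weight = 1/5 + 1/15 + 1/6 = 13/30
P(V=0 | obs) = 1/5 / 13/30 = 6/13
P(V=1 | obs) = 1/15 / 13/30 = 2/13
P(V=2 | obs) = 1/6 / 13/30 = 5/13

P(V=0) = 6/13, P(V=1) = 2/13, P(V=2) = 5/13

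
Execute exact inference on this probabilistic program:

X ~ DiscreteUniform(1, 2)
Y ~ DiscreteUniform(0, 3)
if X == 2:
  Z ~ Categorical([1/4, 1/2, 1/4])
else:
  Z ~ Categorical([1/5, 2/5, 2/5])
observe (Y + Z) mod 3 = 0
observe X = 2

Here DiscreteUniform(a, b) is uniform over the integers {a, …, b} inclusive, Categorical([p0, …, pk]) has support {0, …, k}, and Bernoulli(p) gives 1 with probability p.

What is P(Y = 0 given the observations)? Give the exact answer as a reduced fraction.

Enumerate traces; 4 have nonzero weight after conditioning:
  (X=2, Y=0, Z=0) weight 1/32
  (X=2, Y=1, Z=2) weight 1/32
  (X=2, Y=2, Z=1) weight 1/16
  (X=2, Y=3, Z=0) weight 1/32
Group by Y:
  weight(Y=0) = 1/32
  weight(Y=1) = 1/32
  weight(Y=2) = 1/16
  weight(Y=3) = 1/32
Total weight = 1/32 + 1/32 + 1/16 + 1/32 = 5/32
P(Y=0 | obs) = 1/32 / 5/32 = 1/5
P(Y=1 | obs) = 1/32 / 5/32 = 1/5
P(Y=2 | obs) = 1/16 / 5/32 = 2/5
P(Y=3 | obs) = 1/32 / 5/32 = 1/5

P(Y = 0 | obs) = 1/5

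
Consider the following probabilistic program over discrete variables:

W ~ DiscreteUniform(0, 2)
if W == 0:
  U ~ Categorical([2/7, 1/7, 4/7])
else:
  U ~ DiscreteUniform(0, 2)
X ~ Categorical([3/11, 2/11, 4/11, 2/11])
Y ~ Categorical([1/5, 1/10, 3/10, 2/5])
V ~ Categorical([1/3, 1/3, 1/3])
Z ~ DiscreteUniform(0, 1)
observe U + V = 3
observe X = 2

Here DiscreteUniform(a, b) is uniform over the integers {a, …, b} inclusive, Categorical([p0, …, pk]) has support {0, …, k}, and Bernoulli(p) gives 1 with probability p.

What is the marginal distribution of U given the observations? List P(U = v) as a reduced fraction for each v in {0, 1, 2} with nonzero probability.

P(U=1) = 17/43, P(U=2) = 26/43

Enumerate traces; 48 have nonzero weight after conditioning:
  (W=0, U=1, X=2, Y=0, V=2, Z=0) weight 2/3465
  (W=0, U=1, X=2, Y=0, V=2, Z=1) weight 2/3465
  (W=0, U=1, X=2, Y=1, V=2, Z=0) weight 1/3465
  (W=0, U=1, X=2, Y=1, V=2, Z=1) weight 1/3465
  (W=0, U=1, X=2, Y=2, V=2, Z=0) weight 1/1155
  (W=0, U=1, X=2, Y=2, V=2, Z=1) weight 1/1155
  (W=0, U=1, X=2, Y=3, V=2, Z=0) weight 4/3465
  (W=0, U=1, X=2, Y=3, V=2, Z=1) weight 4/3465
  (W=0, U=2, X=2, Y=0, V=1, Z=0) weight 8/3465
  … 39 more
Group by U:
  weight(U=1) = 68/2079
  weight(U=2) = 104/2079
Total weight = 68/2079 + 104/2079 = 172/2079
P(U=1 | obs) = 68/2079 / 172/2079 = 17/43
P(U=2 | obs) = 104/2079 / 172/2079 = 26/43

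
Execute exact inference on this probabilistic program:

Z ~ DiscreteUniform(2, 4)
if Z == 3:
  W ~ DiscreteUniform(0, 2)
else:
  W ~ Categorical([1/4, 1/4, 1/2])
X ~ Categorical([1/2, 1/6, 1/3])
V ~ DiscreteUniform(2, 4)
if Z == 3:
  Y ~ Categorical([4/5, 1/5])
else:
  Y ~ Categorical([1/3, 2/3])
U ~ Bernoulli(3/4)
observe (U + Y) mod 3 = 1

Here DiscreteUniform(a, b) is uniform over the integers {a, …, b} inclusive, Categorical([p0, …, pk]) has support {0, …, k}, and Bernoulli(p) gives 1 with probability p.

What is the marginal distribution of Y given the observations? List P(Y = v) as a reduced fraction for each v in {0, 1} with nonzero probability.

Enumerate traces; 162 have nonzero weight after conditioning:
  (Z=2, W=0, X=0, V=2, Y=0, U=1) weight 1/288
  (Z=2, W=0, X=0, V=2, Y=1, U=0) weight 1/432
  (Z=2, W=0, X=0, V=3, Y=0, U=1) weight 1/288
  (Z=2, W=0, X=0, V=3, Y=1, U=0) weight 1/432
  (Z=2, W=0, X=0, V=4, Y=0, U=1) weight 1/288
  (Z=2, W=0, X=0, V=4, Y=1, U=0) weight 1/432
  (Z=2, W=0, X=1, V=2, Y=0, U=1) weight 1/864
  (Z=2, W=0, X=1, V=2, Y=1, U=0) weight 1/1296
  … 154 more
Group by Y:
  weight(Y=0) = 11/30
  weight(Y=1) = 23/180
Total weight = 11/30 + 23/180 = 89/180
P(Y=0 | obs) = 11/30 / 89/180 = 66/89
P(Y=1 | obs) = 23/180 / 89/180 = 23/89

P(Y=0) = 66/89, P(Y=1) = 23/89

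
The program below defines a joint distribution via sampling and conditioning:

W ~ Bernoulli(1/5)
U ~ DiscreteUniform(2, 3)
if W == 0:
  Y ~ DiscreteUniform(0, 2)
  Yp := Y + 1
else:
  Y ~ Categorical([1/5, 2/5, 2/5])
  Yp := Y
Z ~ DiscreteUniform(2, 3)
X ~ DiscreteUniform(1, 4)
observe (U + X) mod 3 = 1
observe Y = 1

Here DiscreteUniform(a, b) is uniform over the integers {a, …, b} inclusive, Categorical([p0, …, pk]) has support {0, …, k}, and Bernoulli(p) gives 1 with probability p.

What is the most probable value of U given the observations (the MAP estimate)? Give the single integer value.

Enumerate traces; 12 have nonzero weight after conditioning:
  (W=0, U=2, Y=1, Z=2, X=2) weight 1/60
  (W=0, U=2, Y=1, Z=3, X=2) weight 1/60
  (W=0, U=3, Y=1, Z=2, X=1) weight 1/60
  (W=0, U=3, Y=1, Z=2, X=4) weight 1/60
  (W=0, U=3, Y=1, Z=3, X=1) weight 1/60
  (W=0, U=3, Y=1, Z=3, X=4) weight 1/60
  (W=1, U=2, Y=1, Z=2, X=2) weight 1/200
  (W=1, U=2, Y=1, Z=3, X=2) weight 1/200
  … 4 more
Group by U:
  weight(U=2) = 13/300
  weight(U=3) = 13/150
Total weight = 13/300 + 13/150 = 13/100
P(U=2 | obs) = 13/300 / 13/100 = 1/3
P(U=3 | obs) = 13/150 / 13/100 = 2/3
argmax = 3

argmax_v P(U = v | obs) = 3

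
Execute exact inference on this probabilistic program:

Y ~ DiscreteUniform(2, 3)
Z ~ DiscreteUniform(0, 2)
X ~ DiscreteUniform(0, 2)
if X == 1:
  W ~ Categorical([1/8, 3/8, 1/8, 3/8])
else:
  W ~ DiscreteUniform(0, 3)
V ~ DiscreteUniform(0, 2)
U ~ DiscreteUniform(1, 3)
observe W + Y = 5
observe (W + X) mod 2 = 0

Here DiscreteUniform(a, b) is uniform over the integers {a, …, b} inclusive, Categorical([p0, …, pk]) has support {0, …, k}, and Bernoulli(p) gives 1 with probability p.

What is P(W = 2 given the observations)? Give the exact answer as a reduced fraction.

P(W = 2 | obs) = 4/7

Enumerate traces; 81 have nonzero weight after conditioning:
  (Y=2, Z=0, X=1, W=3, V=0, U=1) weight 1/432
  (Y=2, Z=0, X=1, W=3, V=0, U=2) weight 1/432
  (Y=2, Z=0, X=1, W=3, V=0, U=3) weight 1/432
  (Y=2, Z=0, X=1, W=3, V=1, U=1) weight 1/432
  (Y=2, Z=0, X=1, W=3, V=1, U=2) weight 1/432
  (Y=2, Z=0, X=1, W=3, V=1, U=3) weight 1/432
  (Y=2, Z=0, X=1, W=3, V=2, U=1) weight 1/432
  (Y=2, Z=0, X=1, W=3, V=2, U=2) weight 1/432
  (Y=3, Z=0, X=0, W=2, V=0, U=1) weight 1/648
  … 72 more
Group by W:
  weight(W=2) = 1/12
  weight(W=3) = 1/16
Total weight = 1/12 + 1/16 = 7/48
P(W=2 | obs) = 1/12 / 7/48 = 4/7
P(W=3 | obs) = 1/16 / 7/48 = 3/7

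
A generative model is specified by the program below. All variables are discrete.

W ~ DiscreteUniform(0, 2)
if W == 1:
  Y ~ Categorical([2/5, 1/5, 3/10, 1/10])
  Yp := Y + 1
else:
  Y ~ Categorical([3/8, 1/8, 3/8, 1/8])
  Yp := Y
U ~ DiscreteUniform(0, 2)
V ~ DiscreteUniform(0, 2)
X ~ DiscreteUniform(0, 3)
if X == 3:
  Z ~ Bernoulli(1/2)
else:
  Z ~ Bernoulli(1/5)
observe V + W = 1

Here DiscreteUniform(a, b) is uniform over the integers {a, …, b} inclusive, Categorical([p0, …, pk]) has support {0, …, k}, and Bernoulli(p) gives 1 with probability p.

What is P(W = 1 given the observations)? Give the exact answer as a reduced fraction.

Enumerate traces; 192 have nonzero weight after conditioning:
  (W=0, Y=0, U=0, V=1, X=0, Z=0) weight 1/360
  (W=0, Y=0, U=0, V=1, X=0, Z=1) weight 1/1440
  (W=0, Y=0, U=0, V=1, X=1, Z=0) weight 1/360
  (W=0, Y=0, U=0, V=1, X=1, Z=1) weight 1/1440
  (W=0, Y=0, U=0, V=1, X=2, Z=0) weight 1/360
  (W=0, Y=0, U=0, V=1, X=2, Z=1) weight 1/1440
  (W=0, Y=0, U=0, V=1, X=3, Z=0) weight 1/576
  (W=0, Y=0, U=0, V=1, X=3, Z=1) weight 1/576
  (W=1, Y=0, U=0, V=0, X=0, Z=0) weight 2/675
  … 183 more
Group by W:
  weight(W=0) = 1/9
  weight(W=1) = 1/9
Total weight = 1/9 + 1/9 = 2/9
P(W=0 | obs) = 1/9 / 2/9 = 1/2
P(W=1 | obs) = 1/9 / 2/9 = 1/2

P(W = 1 | obs) = 1/2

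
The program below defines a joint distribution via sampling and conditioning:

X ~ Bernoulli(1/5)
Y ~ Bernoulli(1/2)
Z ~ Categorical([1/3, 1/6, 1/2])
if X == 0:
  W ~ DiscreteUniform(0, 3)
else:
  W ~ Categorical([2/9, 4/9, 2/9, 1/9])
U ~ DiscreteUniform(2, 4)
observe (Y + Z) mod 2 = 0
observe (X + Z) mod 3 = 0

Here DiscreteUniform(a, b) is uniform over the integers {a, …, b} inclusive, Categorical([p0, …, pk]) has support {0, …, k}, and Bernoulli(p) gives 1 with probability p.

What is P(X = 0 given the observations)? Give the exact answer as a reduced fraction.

P(X = 0 | obs) = 8/11

Enumerate traces; 24 have nonzero weight after conditioning:
  (X=0, Y=0, Z=0, W=0, U=2) weight 1/90
  (X=0, Y=0, Z=0, W=0, U=3) weight 1/90
  (X=0, Y=0, Z=0, W=0, U=4) weight 1/90
  (X=0, Y=0, Z=0, W=1, U=2) weight 1/90
  (X=0, Y=0, Z=0, W=1, U=3) weight 1/90
  (X=0, Y=0, Z=0, W=1, U=4) weight 1/90
  (X=0, Y=0, Z=0, W=2, U=2) weight 1/90
  (X=0, Y=0, Z=0, W=2, U=3) weight 1/90
  (X=1, Y=0, Z=2, W=0, U=2) weight 1/270
  … 15 more
Group by X:
  weight(X=0) = 2/15
  weight(X=1) = 1/20
Total weight = 2/15 + 1/20 = 11/60
P(X=0 | obs) = 2/15 / 11/60 = 8/11
P(X=1 | obs) = 1/20 / 11/60 = 3/11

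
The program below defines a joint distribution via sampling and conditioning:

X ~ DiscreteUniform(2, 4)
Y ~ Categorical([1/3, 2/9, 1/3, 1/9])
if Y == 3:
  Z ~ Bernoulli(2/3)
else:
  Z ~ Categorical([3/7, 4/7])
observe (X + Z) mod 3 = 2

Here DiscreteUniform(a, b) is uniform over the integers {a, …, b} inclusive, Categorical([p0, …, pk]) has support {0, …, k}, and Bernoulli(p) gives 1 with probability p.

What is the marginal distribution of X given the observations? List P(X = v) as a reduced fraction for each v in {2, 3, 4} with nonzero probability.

P(X=2) = 79/189, P(X=4) = 110/189

Enumerate traces; 8 have nonzero weight after conditioning:
  (X=2, Y=0, Z=0) weight 1/21
  (X=2, Y=1, Z=0) weight 2/63
  (X=2, Y=2, Z=0) weight 1/21
  (X=2, Y=3, Z=0) weight 1/81
  (X=4, Y=0, Z=1) weight 4/63
  (X=4, Y=1, Z=1) weight 8/189
  (X=4, Y=2, Z=1) weight 4/63
  (X=4, Y=3, Z=1) weight 2/81
Group by X:
  weight(X=2) = 79/567
  weight(X=4) = 110/567
Total weight = 79/567 + 110/567 = 1/3
P(X=2 | obs) = 79/567 / 1/3 = 79/189
P(X=4 | obs) = 110/567 / 1/3 = 110/189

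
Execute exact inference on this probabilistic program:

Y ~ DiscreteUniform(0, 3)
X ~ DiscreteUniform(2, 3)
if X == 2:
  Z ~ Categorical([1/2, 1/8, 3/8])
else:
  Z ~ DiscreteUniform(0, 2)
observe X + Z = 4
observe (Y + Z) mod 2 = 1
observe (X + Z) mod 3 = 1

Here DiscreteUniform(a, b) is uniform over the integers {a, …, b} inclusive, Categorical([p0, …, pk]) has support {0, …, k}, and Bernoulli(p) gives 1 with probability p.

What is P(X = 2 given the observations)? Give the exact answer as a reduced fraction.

Enumerate traces; 4 have nonzero weight after conditioning:
  (Y=0, X=3, Z=1) weight 1/24
  (Y=1, X=2, Z=2) weight 3/64
  (Y=2, X=3, Z=1) weight 1/24
  (Y=3, X=2, Z=2) weight 3/64
Group by X:
  weight(X=2) = 3/32
  weight(X=3) = 1/12
Total weight = 3/32 + 1/12 = 17/96
P(X=2 | obs) = 3/32 / 17/96 = 9/17
P(X=3 | obs) = 1/12 / 17/96 = 8/17

P(X = 2 | obs) = 9/17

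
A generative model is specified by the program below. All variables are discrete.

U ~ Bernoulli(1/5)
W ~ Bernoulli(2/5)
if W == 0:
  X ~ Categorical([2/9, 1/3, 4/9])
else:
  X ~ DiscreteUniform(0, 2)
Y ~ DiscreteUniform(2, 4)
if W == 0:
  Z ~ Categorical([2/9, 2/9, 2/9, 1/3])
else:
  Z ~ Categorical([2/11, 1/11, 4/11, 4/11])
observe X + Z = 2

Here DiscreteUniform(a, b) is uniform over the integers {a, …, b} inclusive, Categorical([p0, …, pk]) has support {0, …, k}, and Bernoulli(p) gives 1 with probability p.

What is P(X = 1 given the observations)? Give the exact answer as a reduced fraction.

Enumerate traces; 36 have nonzero weight after conditioning:
  (U=0, W=0, X=0, Y=2, Z=2) weight 16/2025
  (U=0, W=0, X=0, Y=3, Z=2) weight 16/2025
  (U=0, W=0, X=0, Y=4, Z=2) weight 16/2025
  (U=0, W=0, X=1, Y=2, Z=1) weight 8/675
  (U=0, W=0, X=1, Y=3, Z=1) weight 8/675
  (U=0, W=0, X=1, Y=4, Z=1) weight 8/675
  (U=0, W=0, X=2, Y=2, Z=0) weight 32/2025
  (U=0, W=0, X=2, Y=3, Z=0) weight 32/2025
  … 28 more
Group by X:
  weight(X=0) = 116/1485
  weight(X=1) = 28/495
  weight(X=2) = 124/1485
Total weight = 116/1485 + 28/495 + 124/1485 = 12/55
P(X=0 | obs) = 116/1485 / 12/55 = 29/81
P(X=1 | obs) = 28/495 / 12/55 = 7/27
P(X=2 | obs) = 124/1485 / 12/55 = 31/81

P(X = 1 | obs) = 7/27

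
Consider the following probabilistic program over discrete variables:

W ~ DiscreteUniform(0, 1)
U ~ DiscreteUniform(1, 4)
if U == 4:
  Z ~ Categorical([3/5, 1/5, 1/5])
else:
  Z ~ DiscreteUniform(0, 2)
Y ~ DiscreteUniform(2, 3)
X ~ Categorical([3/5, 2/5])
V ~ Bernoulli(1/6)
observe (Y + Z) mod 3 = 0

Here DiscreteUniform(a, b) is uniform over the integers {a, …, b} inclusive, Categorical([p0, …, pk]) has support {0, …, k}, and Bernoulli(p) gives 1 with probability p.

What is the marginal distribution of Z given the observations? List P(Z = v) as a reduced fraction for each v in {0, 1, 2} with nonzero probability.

Enumerate traces; 64 have nonzero weight after conditioning:
  (W=0, U=1, Z=0, Y=3, X=0, V=0) weight 1/96
  (W=0, U=1, Z=0, Y=3, X=0, V=1) weight 1/480
  (W=0, U=1, Z=0, Y=3, X=1, V=0) weight 1/144
  (W=0, U=1, Z=0, Y=3, X=1, V=1) weight 1/720
  (W=0, U=1, Z=1, Y=2, X=0, V=0) weight 1/96
  (W=0, U=1, Z=1, Y=2, X=0, V=1) weight 1/480
  (W=0, U=1, Z=1, Y=2, X=1, V=0) weight 1/144
  (W=0, U=1, Z=1, Y=2, X=1, V=1) weight 1/720
  … 56 more
Group by Z:
  weight(Z=0) = 1/5
  weight(Z=1) = 3/20
Total weight = 1/5 + 3/20 = 7/20
P(Z=0 | obs) = 1/5 / 7/20 = 4/7
P(Z=1 | obs) = 3/20 / 7/20 = 3/7

P(Z=0) = 4/7, P(Z=1) = 3/7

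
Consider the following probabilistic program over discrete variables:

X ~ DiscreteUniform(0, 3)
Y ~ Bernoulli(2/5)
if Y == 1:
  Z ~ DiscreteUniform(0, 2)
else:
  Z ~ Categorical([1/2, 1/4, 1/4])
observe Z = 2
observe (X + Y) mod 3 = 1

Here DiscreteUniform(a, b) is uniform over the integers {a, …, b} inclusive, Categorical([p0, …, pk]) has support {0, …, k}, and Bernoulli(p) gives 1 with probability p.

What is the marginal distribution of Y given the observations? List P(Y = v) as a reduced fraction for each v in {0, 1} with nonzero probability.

Enumerate traces; 3 have nonzero weight after conditioning:
  (X=0, Y=1, Z=2) weight 1/30
  (X=1, Y=0, Z=2) weight 3/80
  (X=3, Y=1, Z=2) weight 1/30
Group by Y:
  weight(Y=0) = 3/80
  weight(Y=1) = 1/15
Total weight = 3/80 + 1/15 = 5/48
P(Y=0 | obs) = 3/80 / 5/48 = 9/25
P(Y=1 | obs) = 1/15 / 5/48 = 16/25

P(Y=0) = 9/25, P(Y=1) = 16/25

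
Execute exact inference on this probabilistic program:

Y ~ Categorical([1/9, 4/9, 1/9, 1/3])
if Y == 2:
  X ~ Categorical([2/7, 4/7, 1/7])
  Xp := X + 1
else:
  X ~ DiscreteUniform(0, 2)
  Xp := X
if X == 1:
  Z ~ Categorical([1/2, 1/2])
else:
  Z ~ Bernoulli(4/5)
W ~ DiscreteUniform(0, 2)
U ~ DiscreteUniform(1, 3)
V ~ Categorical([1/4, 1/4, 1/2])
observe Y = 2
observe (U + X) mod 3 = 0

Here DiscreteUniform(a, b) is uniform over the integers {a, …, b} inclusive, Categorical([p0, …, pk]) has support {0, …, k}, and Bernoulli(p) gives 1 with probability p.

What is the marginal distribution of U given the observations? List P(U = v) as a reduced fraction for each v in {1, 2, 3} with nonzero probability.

P(U=1) = 1/7, P(U=2) = 4/7, P(U=3) = 2/7

Enumerate traces; 54 have nonzero weight after conditioning:
  (Y=2, X=0, Z=0, W=0, U=3, V=0) weight 1/5670
  (Y=2, X=0, Z=0, W=0, U=3, V=1) weight 1/5670
  (Y=2, X=0, Z=0, W=0, U=3, V=2) weight 1/2835
  (Y=2, X=0, Z=0, W=1, U=3, V=0) weight 1/5670
  (Y=2, X=0, Z=0, W=1, U=3, V=1) weight 1/5670
  (Y=2, X=0, Z=0, W=1, U=3, V=2) weight 1/2835
  (Y=2, X=0, Z=0, W=2, U=3, V=0) weight 1/5670
  (Y=2, X=0, Z=0, W=2, U=3, V=1) weight 1/5670
  (Y=2, X=1, Z=0, W=0, U=2, V=0) weight 1/1134
  (Y=2, X=2, Z=0, W=0, U=1, V=0) weight 1/11340
  … 44 more
Group by U:
  weight(U=1) = 1/189
  weight(U=2) = 4/189
  weight(U=3) = 2/189
Total weight = 1/189 + 4/189 + 2/189 = 1/27
P(U=1 | obs) = 1/189 / 1/27 = 1/7
P(U=2 | obs) = 4/189 / 1/27 = 4/7
P(U=3 | obs) = 2/189 / 1/27 = 2/7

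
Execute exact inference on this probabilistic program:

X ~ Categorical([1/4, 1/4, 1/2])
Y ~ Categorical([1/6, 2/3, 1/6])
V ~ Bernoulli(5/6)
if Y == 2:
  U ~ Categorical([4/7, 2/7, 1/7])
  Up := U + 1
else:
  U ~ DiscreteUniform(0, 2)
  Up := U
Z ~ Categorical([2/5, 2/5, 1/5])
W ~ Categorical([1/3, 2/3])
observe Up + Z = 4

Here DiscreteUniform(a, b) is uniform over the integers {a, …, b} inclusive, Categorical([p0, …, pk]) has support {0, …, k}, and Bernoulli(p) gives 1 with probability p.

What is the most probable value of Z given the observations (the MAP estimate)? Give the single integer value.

Enumerate traces; 48 have nonzero weight after conditioning:
  (X=0, Y=0, V=0, U=2, Z=2, W=0) weight 1/6480
  (X=0, Y=0, V=0, U=2, Z=2, W=1) weight 1/3240
  (X=0, Y=0, V=1, U=2, Z=2, W=0) weight 1/1296
  (X=0, Y=0, V=1, U=2, Z=2, W=1) weight 1/648
  (X=0, Y=1, V=0, U=2, Z=2, W=0) weight 1/1620
  (X=0, Y=1, V=0, U=2, Z=2, W=1) weight 1/810
  (X=0, Y=1, V=1, U=2, Z=2, W=0) weight 1/324
  (X=0, Y=1, V=1, U=2, Z=2, W=1) weight 1/162
  (X=0, Y=2, V=0, U=2, Z=1, W=0) weight 1/7560
  … 39 more
Group by Z:
  weight(Z=1) = 1/105
  weight(Z=2) = 41/630
Total weight = 1/105 + 41/630 = 47/630
P(Z=1 | obs) = 1/105 / 47/630 = 6/47
P(Z=2 | obs) = 41/630 / 47/630 = 41/47
argmax = 2

argmax_v P(Z = v | obs) = 2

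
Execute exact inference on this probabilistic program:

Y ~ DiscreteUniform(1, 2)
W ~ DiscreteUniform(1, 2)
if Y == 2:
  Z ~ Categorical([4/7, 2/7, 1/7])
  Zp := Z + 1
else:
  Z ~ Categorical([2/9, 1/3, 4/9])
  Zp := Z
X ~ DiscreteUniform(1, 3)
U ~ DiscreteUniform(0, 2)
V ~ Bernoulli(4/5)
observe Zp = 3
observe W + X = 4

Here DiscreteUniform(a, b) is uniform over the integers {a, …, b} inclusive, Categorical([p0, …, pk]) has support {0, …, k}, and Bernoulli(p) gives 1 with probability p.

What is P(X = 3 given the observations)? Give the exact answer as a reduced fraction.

Enumerate traces; 12 have nonzero weight after conditioning:
  (Y=2, W=1, Z=2, X=3, U=0, V=0) weight 1/1260
  (Y=2, W=1, Z=2, X=3, U=0, V=1) weight 1/315
  (Y=2, W=1, Z=2, X=3, U=1, V=0) weight 1/1260
  (Y=2, W=1, Z=2, X=3, U=1, V=1) weight 1/315
  (Y=2, W=1, Z=2, X=3, U=2, V=0) weight 1/1260
  (Y=2, W=1, Z=2, X=3, U=2, V=1) weight 1/315
  (Y=2, W=2, Z=2, X=2, U=0, V=0) weight 1/1260
  (Y=2, W=2, Z=2, X=2, U=0, V=1) weight 1/315
  … 4 more
Group by X:
  weight(X=2) = 1/84
  weight(X=3) = 1/84
Total weight = 1/84 + 1/84 = 1/42
P(X=2 | obs) = 1/84 / 1/42 = 1/2
P(X=3 | obs) = 1/84 / 1/42 = 1/2

P(X = 3 | obs) = 1/2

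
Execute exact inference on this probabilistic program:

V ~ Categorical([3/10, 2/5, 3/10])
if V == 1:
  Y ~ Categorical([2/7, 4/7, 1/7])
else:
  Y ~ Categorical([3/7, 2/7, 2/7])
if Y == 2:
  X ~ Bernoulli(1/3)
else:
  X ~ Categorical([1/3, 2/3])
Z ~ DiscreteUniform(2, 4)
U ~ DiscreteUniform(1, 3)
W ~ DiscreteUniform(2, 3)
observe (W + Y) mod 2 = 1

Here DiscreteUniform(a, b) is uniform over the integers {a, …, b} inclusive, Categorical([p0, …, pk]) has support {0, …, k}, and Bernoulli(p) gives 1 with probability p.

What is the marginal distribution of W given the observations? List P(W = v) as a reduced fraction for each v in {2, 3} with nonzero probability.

Enumerate traces; 162 have nonzero weight after conditioning:
  (V=0, Y=0, X=0, Z=2, U=1, W=3) weight 1/420
  (V=0, Y=0, X=0, Z=2, U=2, W=3) weight 1/420
  (V=0, Y=0, X=0, Z=2, U=3, W=3) weight 1/420
  (V=0, Y=0, X=0, Z=3, U=1, W=3) weight 1/420
  (V=0, Y=0, X=0, Z=3, U=2, W=3) weight 1/420
  (V=0, Y=0, X=0, Z=3, U=3, W=3) weight 1/420
  (V=0, Y=0, X=0, Z=4, U=1, W=3) weight 1/420
  (V=0, Y=0, X=0, Z=4, U=2, W=3) weight 1/420
  (V=0, Y=1, X=0, Z=2, U=1, W=2) weight 1/630
  … 153 more
Group by W:
  weight(W=2) = 1/5
  weight(W=3) = 3/10
Total weight = 1/5 + 3/10 = 1/2
P(W=2 | obs) = 1/5 / 1/2 = 2/5
P(W=3 | obs) = 3/10 / 1/2 = 3/5

P(W=2) = 2/5, P(W=3) = 3/5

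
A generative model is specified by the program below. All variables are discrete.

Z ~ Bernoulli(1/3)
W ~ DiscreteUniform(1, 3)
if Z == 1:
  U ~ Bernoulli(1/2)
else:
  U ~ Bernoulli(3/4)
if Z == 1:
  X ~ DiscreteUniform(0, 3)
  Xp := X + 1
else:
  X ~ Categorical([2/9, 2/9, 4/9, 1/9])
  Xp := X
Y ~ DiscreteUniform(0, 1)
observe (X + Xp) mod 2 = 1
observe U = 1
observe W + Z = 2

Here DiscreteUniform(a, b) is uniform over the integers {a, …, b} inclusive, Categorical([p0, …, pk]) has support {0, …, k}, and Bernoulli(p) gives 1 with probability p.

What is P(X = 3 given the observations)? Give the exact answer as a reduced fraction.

Enumerate traces; 8 have nonzero weight after conditioning:
  (Z=1, W=1, U=1, X=0, Y=0) weight 1/144
  (Z=1, W=1, U=1, X=0, Y=1) weight 1/144
  (Z=1, W=1, U=1, X=1, Y=0) weight 1/144
  (Z=1, W=1, U=1, X=1, Y=1) weight 1/144
  (Z=1, W=1, U=1, X=2, Y=0) weight 1/144
  (Z=1, W=1, U=1, X=2, Y=1) weight 1/144
  (Z=1, W=1, U=1, X=3, Y=0) weight 1/144
  (Z=1, W=1, U=1, X=3, Y=1) weight 1/144
Group by X:
  weight(X=0) = 1/72
  weight(X=1) = 1/72
  weight(X=2) = 1/72
  weight(X=3) = 1/72
Total weight = 1/72 + 1/72 + 1/72 + 1/72 = 1/18
P(X=0 | obs) = 1/72 / 1/18 = 1/4
P(X=1 | obs) = 1/72 / 1/18 = 1/4
P(X=2 | obs) = 1/72 / 1/18 = 1/4
P(X=3 | obs) = 1/72 / 1/18 = 1/4

P(X = 3 | obs) = 1/4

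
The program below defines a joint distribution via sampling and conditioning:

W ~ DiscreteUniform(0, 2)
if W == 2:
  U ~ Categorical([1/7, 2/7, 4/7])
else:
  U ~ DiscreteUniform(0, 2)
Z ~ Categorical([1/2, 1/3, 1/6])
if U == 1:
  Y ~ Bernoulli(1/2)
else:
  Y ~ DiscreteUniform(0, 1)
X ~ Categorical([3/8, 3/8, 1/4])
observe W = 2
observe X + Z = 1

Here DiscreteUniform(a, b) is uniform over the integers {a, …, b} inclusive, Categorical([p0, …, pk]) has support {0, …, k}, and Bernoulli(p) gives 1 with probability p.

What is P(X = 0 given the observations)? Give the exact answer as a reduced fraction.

Enumerate traces; 12 have nonzero weight after conditioning:
  (W=2, U=0, Z=0, Y=0, X=1) weight 1/224
  (W=2, U=0, Z=0, Y=1, X=1) weight 1/224
  (W=2, U=0, Z=1, Y=0, X=0) weight 1/336
  (W=2, U=0, Z=1, Y=1, X=0) weight 1/336
  (W=2, U=1, Z=0, Y=0, X=1) weight 1/112
  (W=2, U=1, Z=0, Y=1, X=1) weight 1/112
  (W=2, U=1, Z=1, Y=0, X=0) weight 1/168
  (W=2, U=1, Z=1, Y=1, X=0) weight 1/168
  … 4 more
Group by X:
  weight(X=0) = 1/24
  weight(X=1) = 1/16
Total weight = 1/24 + 1/16 = 5/48
P(X=0 | obs) = 1/24 / 5/48 = 2/5
P(X=1 | obs) = 1/16 / 5/48 = 3/5

P(X = 0 | obs) = 2/5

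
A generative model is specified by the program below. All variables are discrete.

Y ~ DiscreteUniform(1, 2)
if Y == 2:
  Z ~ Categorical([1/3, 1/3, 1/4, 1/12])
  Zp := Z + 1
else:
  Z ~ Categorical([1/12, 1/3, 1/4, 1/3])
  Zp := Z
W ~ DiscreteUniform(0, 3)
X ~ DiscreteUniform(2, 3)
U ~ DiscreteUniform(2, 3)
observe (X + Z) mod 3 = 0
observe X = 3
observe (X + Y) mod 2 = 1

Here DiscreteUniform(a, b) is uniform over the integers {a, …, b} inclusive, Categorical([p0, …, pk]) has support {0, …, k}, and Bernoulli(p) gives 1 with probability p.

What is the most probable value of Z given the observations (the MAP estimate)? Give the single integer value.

argmax_v P(Z = v | obs) = 0

Enumerate traces; 16 have nonzero weight after conditioning:
  (Y=2, Z=0, W=0, X=3, U=2) weight 1/96
  (Y=2, Z=0, W=0, X=3, U=3) weight 1/96
  (Y=2, Z=0, W=1, X=3, U=2) weight 1/96
  (Y=2, Z=0, W=1, X=3, U=3) weight 1/96
  (Y=2, Z=0, W=2, X=3, U=2) weight 1/96
  (Y=2, Z=0, W=2, X=3, U=3) weight 1/96
  (Y=2, Z=0, W=3, X=3, U=2) weight 1/96
  (Y=2, Z=0, W=3, X=3, U=3) weight 1/96
  (Y=2, Z=3, W=0, X=3, U=2) weight 1/384
  … 7 more
Group by Z:
  weight(Z=0) = 1/12
  weight(Z=3) = 1/48
Total weight = 1/12 + 1/48 = 5/48
P(Z=0 | obs) = 1/12 / 5/48 = 4/5
P(Z=3 | obs) = 1/48 / 5/48 = 1/5
argmax = 0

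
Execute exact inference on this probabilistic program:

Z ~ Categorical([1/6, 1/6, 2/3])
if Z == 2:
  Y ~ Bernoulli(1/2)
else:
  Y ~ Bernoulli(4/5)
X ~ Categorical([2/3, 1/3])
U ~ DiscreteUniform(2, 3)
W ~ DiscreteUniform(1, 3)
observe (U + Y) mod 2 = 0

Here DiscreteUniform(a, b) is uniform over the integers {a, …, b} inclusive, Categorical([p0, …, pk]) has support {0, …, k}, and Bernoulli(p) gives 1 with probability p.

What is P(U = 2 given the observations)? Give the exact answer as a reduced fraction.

Enumerate traces; 36 have nonzero weight after conditioning:
  (Z=0, Y=0, X=0, U=2, W=1) weight 1/270
  (Z=0, Y=0, X=0, U=2, W=2) weight 1/270
  (Z=0, Y=0, X=0, U=2, W=3) weight 1/270
  (Z=0, Y=0, X=1, U=2, W=1) weight 1/540
  (Z=0, Y=0, X=1, U=2, W=2) weight 1/540
  (Z=0, Y=0, X=1, U=2, W=3) weight 1/540
  (Z=0, Y=1, X=0, U=3, W=1) weight 2/135
  (Z=0, Y=1, X=0, U=3, W=2) weight 2/135
  … 28 more
Group by U:
  weight(U=2) = 1/5
  weight(U=3) = 3/10
Total weight = 1/5 + 3/10 = 1/2
P(U=2 | obs) = 1/5 / 1/2 = 2/5
P(U=3 | obs) = 3/10 / 1/2 = 3/5

P(U = 2 | obs) = 2/5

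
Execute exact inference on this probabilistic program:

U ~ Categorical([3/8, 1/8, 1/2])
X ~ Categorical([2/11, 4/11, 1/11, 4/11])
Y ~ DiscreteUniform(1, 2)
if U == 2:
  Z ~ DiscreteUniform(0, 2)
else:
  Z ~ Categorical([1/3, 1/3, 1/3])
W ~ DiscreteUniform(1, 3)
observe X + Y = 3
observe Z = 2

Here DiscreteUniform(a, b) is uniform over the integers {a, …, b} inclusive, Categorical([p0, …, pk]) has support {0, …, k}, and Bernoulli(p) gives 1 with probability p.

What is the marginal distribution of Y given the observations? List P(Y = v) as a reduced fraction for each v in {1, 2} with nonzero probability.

Enumerate traces; 18 have nonzero weight after conditioning:
  (U=0, X=1, Y=2, Z=2, W=1) weight 1/132
  (U=0, X=1, Y=2, Z=2, W=2) weight 1/132
  (U=0, X=1, Y=2, Z=2, W=3) weight 1/132
  (U=0, X=2, Y=1, Z=2, W=1) weight 1/528
  (U=0, X=2, Y=1, Z=2, W=2) weight 1/528
  (U=0, X=2, Y=1, Z=2, W=3) weight 1/528
  (U=1, X=1, Y=2, Z=2, W=1) weight 1/396
  (U=1, X=1, Y=2, Z=2, W=2) weight 1/396
  … 10 more
Group by Y:
  weight(Y=1) = 1/66
  weight(Y=2) = 2/33
Total weight = 1/66 + 2/33 = 5/66
P(Y=1 | obs) = 1/66 / 5/66 = 1/5
P(Y=2 | obs) = 2/33 / 5/66 = 4/5

P(Y=1) = 1/5, P(Y=2) = 4/5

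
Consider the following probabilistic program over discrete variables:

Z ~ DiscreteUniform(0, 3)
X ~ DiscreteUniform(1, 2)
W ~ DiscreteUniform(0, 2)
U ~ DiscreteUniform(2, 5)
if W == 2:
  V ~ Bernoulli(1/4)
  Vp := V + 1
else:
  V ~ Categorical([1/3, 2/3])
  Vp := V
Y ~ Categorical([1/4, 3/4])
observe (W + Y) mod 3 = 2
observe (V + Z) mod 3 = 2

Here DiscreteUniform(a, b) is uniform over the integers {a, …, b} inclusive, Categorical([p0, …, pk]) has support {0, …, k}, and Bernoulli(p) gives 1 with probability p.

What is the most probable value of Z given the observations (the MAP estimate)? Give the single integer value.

Enumerate traces; 32 have nonzero weight after conditioning:
  (Z=1, X=1, W=1, U=2, V=1, Y=1) weight 1/192
  (Z=1, X=1, W=1, U=3, V=1, Y=1) weight 1/192
  (Z=1, X=1, W=1, U=4, V=1, Y=1) weight 1/192
  (Z=1, X=1, W=1, U=5, V=1, Y=1) weight 1/192
  (Z=1, X=1, W=2, U=2, V=1, Y=0) weight 1/1536
  (Z=1, X=1, W=2, U=3, V=1, Y=0) weight 1/1536
  (Z=1, X=1, W=2, U=4, V=1, Y=0) weight 1/1536
  (Z=1, X=1, W=2, U=5, V=1, Y=0) weight 1/1536
  (Z=2, X=1, W=1, U=2, V=0, Y=1) weight 1/384
  … 23 more
Group by Z:
  weight(Z=1) = 3/64
  weight(Z=2) = 7/192
Total weight = 3/64 + 7/192 = 1/12
P(Z=1 | obs) = 3/64 / 1/12 = 9/16
P(Z=2 | obs) = 7/192 / 1/12 = 7/16
argmax = 1

argmax_v P(Z = v | obs) = 1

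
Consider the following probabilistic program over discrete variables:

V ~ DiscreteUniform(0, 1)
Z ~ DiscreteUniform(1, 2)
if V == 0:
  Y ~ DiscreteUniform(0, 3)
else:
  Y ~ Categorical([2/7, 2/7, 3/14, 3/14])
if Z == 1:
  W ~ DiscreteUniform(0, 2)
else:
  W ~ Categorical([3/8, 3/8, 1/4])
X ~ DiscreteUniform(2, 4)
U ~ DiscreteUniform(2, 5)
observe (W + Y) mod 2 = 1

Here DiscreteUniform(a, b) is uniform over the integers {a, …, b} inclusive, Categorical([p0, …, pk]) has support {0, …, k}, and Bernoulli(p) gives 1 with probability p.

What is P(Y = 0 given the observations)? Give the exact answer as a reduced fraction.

P(Y = 0 | obs) = 85/448

Enumerate traces; 288 have nonzero weight after conditioning:
  (V=0, Z=1, Y=0, W=1, X=2, U=2) weight 1/576
  (V=0, Z=1, Y=0, W=1, X=2, U=3) weight 1/576
  (V=0, Z=1, Y=0, W=1, X=2, U=4) weight 1/576
  (V=0, Z=1, Y=0, W=1, X=2, U=5) weight 1/576
  (V=0, Z=1, Y=0, W=1, X=3, U=2) weight 1/576
  (V=0, Z=1, Y=0, W=1, X=3, U=3) weight 1/576
  (V=0, Z=1, Y=0, W=1, X=3, U=4) weight 1/576
  (V=0, Z=1, Y=0, W=1, X=3, U=5) weight 1/576
  (V=0, Z=1, Y=1, W=0, X=2, U=2) weight 1/576
  (V=0, Z=1, Y=2, W=1, X=2, U=2) weight 1/576
  … 278 more
Group by Y:
  weight(Y=0) = 85/896
  weight(Y=1) = 155/896
  weight(Y=2) = 221/2688
  weight(Y=3) = 403/2688
Total weight = 85/896 + 155/896 + 221/2688 + 403/2688 = 1/2
P(Y=0 | obs) = 85/896 / 1/2 = 85/448
P(Y=1 | obs) = 155/896 / 1/2 = 155/448
P(Y=2 | obs) = 221/2688 / 1/2 = 221/1344
P(Y=3 | obs) = 403/2688 / 1/2 = 403/1344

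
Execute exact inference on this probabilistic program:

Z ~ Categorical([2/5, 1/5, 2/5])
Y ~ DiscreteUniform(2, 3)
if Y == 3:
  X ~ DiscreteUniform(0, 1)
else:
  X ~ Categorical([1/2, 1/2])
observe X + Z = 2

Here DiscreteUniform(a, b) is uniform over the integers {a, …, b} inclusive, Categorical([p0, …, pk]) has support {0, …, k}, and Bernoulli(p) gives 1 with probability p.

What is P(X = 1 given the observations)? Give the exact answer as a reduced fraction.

Enumerate traces; 4 have nonzero weight after conditioning:
  (Z=1, Y=2, X=1) weight 1/20
  (Z=1, Y=3, X=1) weight 1/20
  (Z=2, Y=2, X=0) weight 1/10
  (Z=2, Y=3, X=0) weight 1/10
Group by X:
  weight(X=0) = 1/5
  weight(X=1) = 1/10
Total weight = 1/5 + 1/10 = 3/10
P(X=0 | obs) = 1/5 / 3/10 = 2/3
P(X=1 | obs) = 1/10 / 3/10 = 1/3

P(X = 1 | obs) = 1/3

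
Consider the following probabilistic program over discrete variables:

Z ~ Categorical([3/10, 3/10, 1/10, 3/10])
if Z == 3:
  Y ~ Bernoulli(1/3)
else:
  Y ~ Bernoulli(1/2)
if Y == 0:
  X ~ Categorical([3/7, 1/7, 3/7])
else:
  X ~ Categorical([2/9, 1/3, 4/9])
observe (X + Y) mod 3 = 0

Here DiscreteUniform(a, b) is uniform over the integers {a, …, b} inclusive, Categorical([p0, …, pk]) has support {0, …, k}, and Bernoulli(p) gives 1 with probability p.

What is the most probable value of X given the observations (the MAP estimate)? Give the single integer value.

argmax_v P(X = v | obs) = 0

Enumerate traces; 8 have nonzero weight after conditioning:
  (Z=0, Y=0, X=0) weight 9/140
  (Z=0, Y=1, X=2) weight 1/15
  (Z=1, Y=0, X=0) weight 9/140
  (Z=1, Y=1, X=2) weight 1/15
  (Z=2, Y=0, X=0) weight 3/140
  (Z=2, Y=1, X=2) weight 1/45
  (Z=3, Y=0, X=0) weight 3/35
  (Z=3, Y=1, X=2) weight 2/45
Group by X:
  weight(X=0) = 33/140
  weight(X=2) = 1/5
Total weight = 33/140 + 1/5 = 61/140
P(X=0 | obs) = 33/140 / 61/140 = 33/61
P(X=2 | obs) = 1/5 / 61/140 = 28/61
argmax = 0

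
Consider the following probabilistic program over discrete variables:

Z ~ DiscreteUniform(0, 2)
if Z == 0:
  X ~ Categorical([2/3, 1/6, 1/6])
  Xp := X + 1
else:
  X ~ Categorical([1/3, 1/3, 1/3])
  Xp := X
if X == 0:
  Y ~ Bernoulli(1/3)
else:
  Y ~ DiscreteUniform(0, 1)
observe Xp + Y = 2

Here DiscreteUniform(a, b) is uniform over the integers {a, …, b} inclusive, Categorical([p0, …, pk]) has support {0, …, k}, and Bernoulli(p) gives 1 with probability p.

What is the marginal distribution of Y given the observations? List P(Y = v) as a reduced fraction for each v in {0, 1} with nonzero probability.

Enumerate traces; 6 have nonzero weight after conditioning:
  (Z=0, X=0, Y=1) weight 2/27
  (Z=0, X=1, Y=0) weight 1/36
  (Z=1, X=1, Y=1) weight 1/18
  (Z=1, X=2, Y=0) weight 1/18
  (Z=2, X=1, Y=1) weight 1/18
  (Z=2, X=2, Y=0) weight 1/18
Group by Y:
  weight(Y=0) = 5/36
  weight(Y=1) = 5/27
Total weight = 5/36 + 5/27 = 35/108
P(Y=0 | obs) = 5/36 / 35/108 = 3/7
P(Y=1 | obs) = 5/27 / 35/108 = 4/7

P(Y=0) = 3/7, P(Y=1) = 4/7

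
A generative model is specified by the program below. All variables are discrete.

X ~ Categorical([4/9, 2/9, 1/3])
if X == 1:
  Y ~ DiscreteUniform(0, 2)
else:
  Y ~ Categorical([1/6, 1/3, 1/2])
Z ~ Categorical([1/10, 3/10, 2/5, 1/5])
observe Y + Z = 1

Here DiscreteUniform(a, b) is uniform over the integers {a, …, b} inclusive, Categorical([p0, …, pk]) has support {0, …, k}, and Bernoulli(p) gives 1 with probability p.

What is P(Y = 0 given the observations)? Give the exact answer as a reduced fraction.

P(Y = 0 | obs) = 11/17

Enumerate traces; 6 have nonzero weight after conditioning:
  (X=0, Y=0, Z=1) weight 1/45
  (X=0, Y=1, Z=0) weight 2/135
  (X=1, Y=0, Z=1) weight 1/45
  (X=1, Y=1, Z=0) weight 1/135
  (X=2, Y=0, Z=1) weight 1/60
  (X=2, Y=1, Z=0) weight 1/90
Group by Y:
  weight(Y=0) = 11/180
  weight(Y=1) = 1/30
Total weight = 11/180 + 1/30 = 17/180
P(Y=0 | obs) = 11/180 / 17/180 = 11/17
P(Y=1 | obs) = 1/30 / 17/180 = 6/17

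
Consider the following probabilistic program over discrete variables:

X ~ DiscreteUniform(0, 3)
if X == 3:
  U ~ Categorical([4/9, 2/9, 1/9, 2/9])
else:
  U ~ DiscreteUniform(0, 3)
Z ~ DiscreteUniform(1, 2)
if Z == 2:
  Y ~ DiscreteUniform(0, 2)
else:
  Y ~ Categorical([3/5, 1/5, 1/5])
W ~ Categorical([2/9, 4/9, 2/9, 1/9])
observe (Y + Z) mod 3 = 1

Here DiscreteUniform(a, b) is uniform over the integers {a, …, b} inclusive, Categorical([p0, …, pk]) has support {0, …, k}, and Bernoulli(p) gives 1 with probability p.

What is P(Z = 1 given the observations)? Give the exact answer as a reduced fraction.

P(Z = 1 | obs) = 9/14

Enumerate traces; 128 have nonzero weight after conditioning:
  (X=0, U=0, Z=1, Y=0, W=0) weight 1/240
  (X=0, U=0, Z=1, Y=0, W=1) weight 1/120
  (X=0, U=0, Z=1, Y=0, W=2) weight 1/240
  (X=0, U=0, Z=1, Y=0, W=3) weight 1/480
  (X=0, U=0, Z=2, Y=2, W=0) weight 1/432
  (X=0, U=0, Z=2, Y=2, W=1) weight 1/216
  (X=0, U=0, Z=2, Y=2, W=2) weight 1/432
  (X=0, U=0, Z=2, Y=2, W=3) weight 1/864
  … 120 more
Group by Z:
  weight(Z=1) = 3/10
  weight(Z=2) = 1/6
Total weight = 3/10 + 1/6 = 7/15
P(Z=1 | obs) = 3/10 / 7/15 = 9/14
P(Z=2 | obs) = 1/6 / 7/15 = 5/14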